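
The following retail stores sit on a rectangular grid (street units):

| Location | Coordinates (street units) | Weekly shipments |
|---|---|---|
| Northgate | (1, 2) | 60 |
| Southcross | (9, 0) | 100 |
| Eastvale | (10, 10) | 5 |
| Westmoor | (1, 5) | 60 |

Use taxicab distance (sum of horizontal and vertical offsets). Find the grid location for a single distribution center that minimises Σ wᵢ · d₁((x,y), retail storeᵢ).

(1, 2)

Manhattan distance separates: Σwᵢ(|x−xᵢ|+|y−yᵢ|) = Σwᵢ|x−xᵢ| + Σwᵢ|y−yᵢ|, so x and y are optimised independently as 1-D weighted medians.
Total weight W = 225; half = 112.5.
x-coordinate, sorted with cumulative weight:
  x=1 (Northgate, w=60) cum 60
  x=1 (Westmoor, w=60) cum 120  ← median
  x=9 (Southcross, w=100) cum 220
  x=10 (Eastvale, w=5) cum 225
⇒ x* = 1
y-coordinate, sorted with cumulative weight:
  y=0 (Southcross, w=100) cum 100
  y=2 (Northgate, w=60) cum 160  ← median
  y=5 (Westmoor, w=60) cum 220
  y=10 (Eastvale, w=5) cum 225
⇒ y* = 2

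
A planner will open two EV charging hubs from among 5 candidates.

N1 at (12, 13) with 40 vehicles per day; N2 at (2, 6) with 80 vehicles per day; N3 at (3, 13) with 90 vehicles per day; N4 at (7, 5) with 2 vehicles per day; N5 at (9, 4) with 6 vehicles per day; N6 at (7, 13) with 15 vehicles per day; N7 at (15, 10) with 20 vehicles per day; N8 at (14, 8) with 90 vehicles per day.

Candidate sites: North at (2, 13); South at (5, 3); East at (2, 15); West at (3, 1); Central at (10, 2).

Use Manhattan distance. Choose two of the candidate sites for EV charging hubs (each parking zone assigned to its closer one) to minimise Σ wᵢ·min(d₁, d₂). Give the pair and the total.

Evaluate every pair (each demand assigned to the nearer of the two):
  {North, Central}: total = 2315
  {North, South}: total = 2663
  {East, Central}: total = 2765
  {North, West}: total = 2965
  {South, East}: total = 2973
  {North, East}: total = 3097
  {East, West}: total = 3385
  {South, Central}: total = 3446
  {West, Central}: total = 3480
  {South, West}: total = 4058
Best pair: {North, Central} with total 2315.

{North, Central}, total 2315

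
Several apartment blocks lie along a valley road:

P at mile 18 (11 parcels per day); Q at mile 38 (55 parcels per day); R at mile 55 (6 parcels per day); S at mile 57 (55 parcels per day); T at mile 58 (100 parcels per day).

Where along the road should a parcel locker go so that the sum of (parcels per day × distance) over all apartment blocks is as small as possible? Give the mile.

For a sum of weighted absolute distances on a line, the optimum is the weighted median (not the mean). Total weight W = 227; half-weight = 113.5.
Sort by position and accumulate weight:
  mile 18 (P, w=11) → cum 11
  mile 38 (Q, w=55) → cum 66
  mile 55 (R, w=6) → cum 72
  mile 57 (S, w=55) → cum 127  ≥ 113.5 → median here
  mile 58 (T, w=100) → cum 227
Optimal location: mile 57.

x = 57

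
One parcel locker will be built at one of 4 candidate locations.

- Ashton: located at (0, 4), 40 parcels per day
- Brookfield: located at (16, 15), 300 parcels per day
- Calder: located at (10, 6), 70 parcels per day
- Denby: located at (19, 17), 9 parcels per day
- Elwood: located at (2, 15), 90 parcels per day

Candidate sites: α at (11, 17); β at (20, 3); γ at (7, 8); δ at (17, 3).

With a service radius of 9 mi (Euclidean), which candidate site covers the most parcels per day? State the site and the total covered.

α, covering 309

Coverage radius r = 9 mi; a point is covered iff (Δx)²+(Δy)² ≤ 9² = 81.
  α (11, 17): covers {Brookfield, Denby} → 309
  β (20, 3): covers {none} → 0
  γ (7, 8): covers {Ashton, Calder, Elwood} → 200
  δ (17, 3): covers {Calder} → 70
Maximum coverage at α: 309 parcels per day.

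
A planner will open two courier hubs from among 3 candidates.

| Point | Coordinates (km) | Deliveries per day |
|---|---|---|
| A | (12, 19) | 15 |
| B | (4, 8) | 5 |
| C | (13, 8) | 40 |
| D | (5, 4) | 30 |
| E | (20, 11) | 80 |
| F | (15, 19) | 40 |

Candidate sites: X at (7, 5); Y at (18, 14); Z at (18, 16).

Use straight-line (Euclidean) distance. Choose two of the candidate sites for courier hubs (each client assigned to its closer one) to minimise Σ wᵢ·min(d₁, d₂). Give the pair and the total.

{X, Y}, total 995.5

Evaluate every pair (each demand assigned to the nearer of the two):
  {X, Y}: total = 995.5
  {X, Z}: total = 1057.8
  {Y, Z}: total = 1439.4
Best pair: {X, Y} with total 995.5.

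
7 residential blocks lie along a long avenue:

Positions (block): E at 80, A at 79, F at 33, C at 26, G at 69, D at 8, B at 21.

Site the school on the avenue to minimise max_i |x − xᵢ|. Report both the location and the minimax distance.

The 1-center on a line is the midpoint of the two extreme points: leftmost at 8, rightmost at 80.
Optimal location = (8 + 80)/2 = 44; maximum distance = (80 − 8)/2 = 36.

location 44, max distance 36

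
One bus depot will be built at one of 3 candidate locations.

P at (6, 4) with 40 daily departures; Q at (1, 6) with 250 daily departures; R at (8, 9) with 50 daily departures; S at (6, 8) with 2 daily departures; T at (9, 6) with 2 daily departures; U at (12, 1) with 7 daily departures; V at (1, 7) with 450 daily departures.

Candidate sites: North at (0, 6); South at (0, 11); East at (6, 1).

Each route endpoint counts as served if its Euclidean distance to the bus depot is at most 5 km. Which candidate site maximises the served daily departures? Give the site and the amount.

Coverage radius r = 5 km; a point is covered iff (Δx)²+(Δy)² ≤ 5² = 25.
  North (0, 6): covers {Q, V} → 700
  South (0, 11): covers {V} → 450
  East (6, 1): covers {P} → 40
Maximum coverage at North: 700 daily departures.

North, covering 700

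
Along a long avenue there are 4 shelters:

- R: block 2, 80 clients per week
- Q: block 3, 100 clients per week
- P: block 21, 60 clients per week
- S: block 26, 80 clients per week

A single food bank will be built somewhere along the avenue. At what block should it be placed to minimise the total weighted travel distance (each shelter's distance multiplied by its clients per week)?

For a sum of weighted absolute distances on a line, the optimum is the weighted median (not the mean). Total weight W = 320; half-weight = 160.
Sort by position and accumulate weight:
  block 2 (R, w=80) → cum 80
  block 3 (Q, w=100) → cum 180  ≥ 160 → median here
  block 21 (P, w=60) → cum 240
  block 26 (S, w=80) → cum 320
Optimal location: block 3.

x = 3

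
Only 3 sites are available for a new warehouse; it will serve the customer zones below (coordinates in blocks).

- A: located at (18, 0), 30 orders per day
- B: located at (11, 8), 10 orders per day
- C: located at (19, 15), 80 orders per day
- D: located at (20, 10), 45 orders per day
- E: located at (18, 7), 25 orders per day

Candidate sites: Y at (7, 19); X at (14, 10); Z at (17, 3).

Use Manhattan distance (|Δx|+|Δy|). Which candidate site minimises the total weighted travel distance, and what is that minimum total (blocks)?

Total weighted distance at each candidate:
  Y (7, 19): total = 3895
  X (14, 10): total = 1715
  Z (17, 3): total = 1925
Minimum is at X with total 1715 blocks.

X, total 1715 blocks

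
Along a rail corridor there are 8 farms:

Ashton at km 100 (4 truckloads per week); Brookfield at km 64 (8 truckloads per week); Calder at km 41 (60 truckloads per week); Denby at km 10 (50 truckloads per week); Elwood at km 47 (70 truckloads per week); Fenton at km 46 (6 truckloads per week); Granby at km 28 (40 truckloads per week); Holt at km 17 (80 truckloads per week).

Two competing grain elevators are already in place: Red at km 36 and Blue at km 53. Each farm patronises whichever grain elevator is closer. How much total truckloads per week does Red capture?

The indifferent point is the midpoint (36+53)/2 = 44.5; farms left of it (closer to Red at 36) go to Red, those right go to Blue.
  Denby at 10 (w=50) → Red
  Holt at 17 (w=80) → Red
  Granby at 28 (w=40) → Red
  Calder at 41 (w=60) → Red
  Fenton at 46 (w=6) → Blue
  Elwood at 47 (w=70) → Blue
  Brookfield at 64 (w=8) → Blue
  Ashton at 100 (w=4) → Blue
Red captures 230; Blue captures 88.

230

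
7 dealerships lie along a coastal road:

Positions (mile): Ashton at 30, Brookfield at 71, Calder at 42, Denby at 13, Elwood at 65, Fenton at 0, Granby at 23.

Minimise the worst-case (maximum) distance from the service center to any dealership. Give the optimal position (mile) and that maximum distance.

location 35.5, max distance 35.5

The 1-center on a line is the midpoint of the two extreme points: leftmost at 0, rightmost at 71.
Optimal location = (0 + 71)/2 = 35.5; maximum distance = (71 − 0)/2 = 35.5.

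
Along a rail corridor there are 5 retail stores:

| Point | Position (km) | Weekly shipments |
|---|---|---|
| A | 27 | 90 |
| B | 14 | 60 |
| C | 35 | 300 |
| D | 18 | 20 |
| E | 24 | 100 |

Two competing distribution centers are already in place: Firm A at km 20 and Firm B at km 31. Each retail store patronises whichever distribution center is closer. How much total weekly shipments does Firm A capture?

The indifferent point is the midpoint (20+31)/2 = 25.5; retail stores left of it (closer to Firm A at 20) go to Firm A, those right go to Firm B.
  B at 14 (w=60) → Firm A
  D at 18 (w=20) → Firm A
  E at 24 (w=100) → Firm A
  A at 27 (w=90) → Firm B
  C at 35 (w=300) → Firm B
Firm A captures 180; Firm B captures 390.

180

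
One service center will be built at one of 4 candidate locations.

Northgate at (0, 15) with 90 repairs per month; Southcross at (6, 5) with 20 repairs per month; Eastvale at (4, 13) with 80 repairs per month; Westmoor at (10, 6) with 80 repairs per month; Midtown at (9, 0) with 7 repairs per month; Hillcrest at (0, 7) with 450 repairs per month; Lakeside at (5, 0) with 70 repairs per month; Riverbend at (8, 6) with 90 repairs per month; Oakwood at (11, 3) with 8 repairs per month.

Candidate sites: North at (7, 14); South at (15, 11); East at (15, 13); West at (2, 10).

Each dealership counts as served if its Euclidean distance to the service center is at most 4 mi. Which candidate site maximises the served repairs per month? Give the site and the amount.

West, covering 530

Coverage radius r = 4 mi; a point is covered iff (Δx)²+(Δy)² ≤ 4² = 16.
  North (7, 14): covers {Eastvale} → 80
  South (15, 11): covers {none} → 0
  East (15, 13): covers {none} → 0
  West (2, 10): covers {Eastvale, Hillcrest} → 530
Maximum coverage at West: 530 repairs per month.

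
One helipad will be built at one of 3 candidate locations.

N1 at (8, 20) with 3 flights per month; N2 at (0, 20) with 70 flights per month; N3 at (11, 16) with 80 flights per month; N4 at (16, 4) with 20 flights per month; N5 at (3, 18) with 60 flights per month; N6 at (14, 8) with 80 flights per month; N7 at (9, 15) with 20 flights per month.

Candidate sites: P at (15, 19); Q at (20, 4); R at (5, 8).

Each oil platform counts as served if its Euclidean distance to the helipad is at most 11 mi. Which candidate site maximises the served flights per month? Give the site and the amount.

Coverage radius r = 11 mi; a point is covered iff (Δx)²+(Δy)² ≤ 11² = 121.
  P (15, 19): covers {N1, N3, N7} → 103
  Q (20, 4): covers {N4, N6} → 100
  R (5, 8): covers {N3, N5, N6, N7} → 240
Maximum coverage at R: 240 flights per month.

R, covering 240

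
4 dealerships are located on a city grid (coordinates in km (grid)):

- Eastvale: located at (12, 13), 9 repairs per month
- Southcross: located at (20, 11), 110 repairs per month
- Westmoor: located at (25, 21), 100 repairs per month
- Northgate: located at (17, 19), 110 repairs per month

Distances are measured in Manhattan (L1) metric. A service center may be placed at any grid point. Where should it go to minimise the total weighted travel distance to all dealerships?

(20, 19)

Manhattan distance separates: Σwᵢ(|x−xᵢ|+|y−yᵢ|) = Σwᵢ|x−xᵢ| + Σwᵢ|y−yᵢ|, so x and y are optimised independently as 1-D weighted medians.
Total weight W = 329; half = 164.5.
x-coordinate, sorted with cumulative weight:
  x=12 (Eastvale, w=9) cum 9
  x=17 (Northgate, w=110) cum 119
  x=20 (Southcross, w=110) cum 229  ← median
  x=25 (Westmoor, w=100) cum 329
⇒ x* = 20
y-coordinate, sorted with cumulative weight:
  y=11 (Southcross, w=110) cum 110
  y=13 (Eastvale, w=9) cum 119
  y=19 (Northgate, w=110) cum 229  ← median
  y=21 (Westmoor, w=100) cum 329
⇒ y* = 19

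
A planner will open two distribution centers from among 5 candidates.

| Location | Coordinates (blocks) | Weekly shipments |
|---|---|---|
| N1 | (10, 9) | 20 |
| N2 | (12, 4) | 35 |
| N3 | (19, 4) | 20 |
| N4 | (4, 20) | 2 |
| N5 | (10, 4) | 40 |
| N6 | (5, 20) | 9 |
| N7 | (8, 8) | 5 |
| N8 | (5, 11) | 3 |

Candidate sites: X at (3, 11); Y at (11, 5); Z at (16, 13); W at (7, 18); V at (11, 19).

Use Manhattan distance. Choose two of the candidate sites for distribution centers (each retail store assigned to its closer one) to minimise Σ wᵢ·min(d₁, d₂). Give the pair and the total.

{Y, W}, total 533

Evaluate every pair (each demand assigned to the nearer of the two):
  {Y, W}: total = 533
  {Y, V}: total = 575
  {X, Y}: total = 585
  {Y, Z}: total = 696
  {X, Z}: total = 1600
  {Z, W}: total = 1623
  {Z, V}: total = 1678
  {X, W}: total = 1852
  {X, V}: total = 1885
  {W, V}: total = 2008
Best pair: {Y, W} with total 533.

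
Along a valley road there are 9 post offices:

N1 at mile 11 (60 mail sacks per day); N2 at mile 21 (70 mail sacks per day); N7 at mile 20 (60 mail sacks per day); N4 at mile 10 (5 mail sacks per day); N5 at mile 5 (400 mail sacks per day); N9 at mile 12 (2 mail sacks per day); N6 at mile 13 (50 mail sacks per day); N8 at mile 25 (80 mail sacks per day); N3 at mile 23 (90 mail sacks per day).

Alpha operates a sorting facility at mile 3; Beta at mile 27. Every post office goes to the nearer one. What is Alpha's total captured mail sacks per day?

The indifferent point is the midpoint (3+27)/2 = 15; post offices left of it (closer to Alpha at 3) go to Alpha, those right go to Beta.
  N5 at 5 (w=400) → Alpha
  N4 at 10 (w=5) → Alpha
  N1 at 11 (w=60) → Alpha
  N9 at 12 (w=2) → Alpha
  N6 at 13 (w=50) → Alpha
  N7 at 20 (w=60) → Beta
  N2 at 21 (w=70) → Beta
  N3 at 23 (w=90) → Beta
  N8 at 25 (w=80) → Beta
Alpha captures 517; Beta captures 300.

517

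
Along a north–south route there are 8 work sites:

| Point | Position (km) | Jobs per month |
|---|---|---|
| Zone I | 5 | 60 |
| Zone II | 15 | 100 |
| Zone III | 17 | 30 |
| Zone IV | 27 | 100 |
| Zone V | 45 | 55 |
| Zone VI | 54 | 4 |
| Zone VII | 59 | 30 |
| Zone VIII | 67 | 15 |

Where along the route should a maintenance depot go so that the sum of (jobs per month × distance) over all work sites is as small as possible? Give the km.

For a sum of weighted absolute distances on a line, the optimum is the weighted median (not the mean). Total weight W = 394; half-weight = 197.
Sort by position and accumulate weight:
  km 5 (Zone I, w=60) → cum 60
  km 15 (Zone II, w=100) → cum 160
  km 17 (Zone III, w=30) → cum 190
  km 27 (Zone IV, w=100) → cum 290  ≥ 197 → median here
  km 45 (Zone V, w=55) → cum 345
  km 54 (Zone VI, w=4) → cum 349
  km 59 (Zone VII, w=30) → cum 379
  km 67 (Zone VIII, w=15) → cum 394
Optimal location: km 27.

x = 27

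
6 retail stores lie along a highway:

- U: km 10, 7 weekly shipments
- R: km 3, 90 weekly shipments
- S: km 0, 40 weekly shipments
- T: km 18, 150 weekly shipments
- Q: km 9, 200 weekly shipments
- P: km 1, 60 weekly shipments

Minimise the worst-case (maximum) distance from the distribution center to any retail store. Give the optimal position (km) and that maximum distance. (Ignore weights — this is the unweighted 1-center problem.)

The 1-center on a line is the midpoint of the two extreme points: leftmost at 0, rightmost at 18.
Optimal location = (0 + 18)/2 = 9; maximum distance = (18 − 0)/2 = 9.

location 9, max distance 9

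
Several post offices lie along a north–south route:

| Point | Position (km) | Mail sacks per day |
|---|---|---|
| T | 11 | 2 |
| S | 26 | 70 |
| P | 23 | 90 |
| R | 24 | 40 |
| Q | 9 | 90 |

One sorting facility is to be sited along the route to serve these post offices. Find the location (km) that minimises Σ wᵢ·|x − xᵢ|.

x = 23

For a sum of weighted absolute distances on a line, the optimum is the weighted median (not the mean). Total weight W = 292; half-weight = 146.
Sort by position and accumulate weight:
  km 9 (Q, w=90) → cum 90
  km 11 (T, w=2) → cum 92
  km 23 (P, w=90) → cum 182  ≥ 146 → median here
  km 24 (R, w=40) → cum 222
  km 26 (S, w=70) → cum 292
Optimal location: km 23.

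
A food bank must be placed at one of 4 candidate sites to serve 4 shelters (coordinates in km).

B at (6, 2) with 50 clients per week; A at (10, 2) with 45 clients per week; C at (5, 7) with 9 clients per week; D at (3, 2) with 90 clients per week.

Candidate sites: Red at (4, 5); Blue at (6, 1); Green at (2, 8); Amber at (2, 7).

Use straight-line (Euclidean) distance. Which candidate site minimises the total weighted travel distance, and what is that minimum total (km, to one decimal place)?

Total weighted distance at each candidate:
  Red (4, 5): total = 786.9
  Blue (6, 1): total = 574.9
  Green (2, 8): total = 1386.5
  Amber (2, 7): total = 1230.6
Minimum is at Blue with total 574.9 km.

Blue, total 574.9 km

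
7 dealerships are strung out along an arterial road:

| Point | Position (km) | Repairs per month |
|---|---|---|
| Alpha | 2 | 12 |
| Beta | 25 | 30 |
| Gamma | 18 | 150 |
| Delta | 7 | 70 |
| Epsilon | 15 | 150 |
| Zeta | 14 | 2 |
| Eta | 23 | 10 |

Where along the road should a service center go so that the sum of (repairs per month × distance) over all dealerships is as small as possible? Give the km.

For a sum of weighted absolute distances on a line, the optimum is the weighted median (not the mean). Total weight W = 424; half-weight = 212.
Sort by position and accumulate weight:
  km 2 (Alpha, w=12) → cum 12
  km 7 (Delta, w=70) → cum 82
  km 14 (Zeta, w=2) → cum 84
  km 15 (Epsilon, w=150) → cum 234  ≥ 212 → median here
  km 18 (Gamma, w=150) → cum 384
  km 23 (Eta, w=10) → cum 394
  km 25 (Beta, w=30) → cum 424
Optimal location: km 15.

x = 15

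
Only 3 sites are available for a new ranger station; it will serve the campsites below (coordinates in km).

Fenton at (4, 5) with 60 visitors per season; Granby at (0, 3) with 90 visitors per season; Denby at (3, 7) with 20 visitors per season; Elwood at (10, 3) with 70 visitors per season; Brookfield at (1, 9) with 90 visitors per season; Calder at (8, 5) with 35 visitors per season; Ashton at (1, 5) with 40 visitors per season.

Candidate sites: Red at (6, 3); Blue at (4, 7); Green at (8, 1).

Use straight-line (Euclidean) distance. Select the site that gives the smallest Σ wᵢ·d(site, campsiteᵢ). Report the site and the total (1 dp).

Total weighted distance at each candidate:
  Red (6, 3): total = 2107.0
  Blue (4, 7): total = 1779.1
  Green (8, 1): total = 2855.0
Minimum is at Blue with total 1779.1 km.

Blue, total 1779.1 km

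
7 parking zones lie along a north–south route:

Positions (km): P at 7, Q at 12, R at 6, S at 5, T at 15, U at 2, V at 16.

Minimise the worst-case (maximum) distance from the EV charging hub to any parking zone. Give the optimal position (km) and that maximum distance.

location 9, max distance 7

The 1-center on a line is the midpoint of the two extreme points: leftmost at 2, rightmost at 16.
Optimal location = (2 + 16)/2 = 9; maximum distance = (16 − 2)/2 = 7.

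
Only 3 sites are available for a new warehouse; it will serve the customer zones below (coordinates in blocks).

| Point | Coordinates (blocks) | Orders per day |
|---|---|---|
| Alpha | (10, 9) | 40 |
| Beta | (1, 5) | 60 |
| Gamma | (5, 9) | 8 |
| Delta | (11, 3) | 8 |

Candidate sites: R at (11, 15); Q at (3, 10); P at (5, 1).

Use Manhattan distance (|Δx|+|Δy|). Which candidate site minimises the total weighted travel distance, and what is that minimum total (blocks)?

Total weighted distance at each candidate:
  R (11, 15): total = 1672
  Q (3, 10): total = 884
  P (5, 1): total = 1128
Minimum is at Q with total 884 blocks.

Q, total 884 blocks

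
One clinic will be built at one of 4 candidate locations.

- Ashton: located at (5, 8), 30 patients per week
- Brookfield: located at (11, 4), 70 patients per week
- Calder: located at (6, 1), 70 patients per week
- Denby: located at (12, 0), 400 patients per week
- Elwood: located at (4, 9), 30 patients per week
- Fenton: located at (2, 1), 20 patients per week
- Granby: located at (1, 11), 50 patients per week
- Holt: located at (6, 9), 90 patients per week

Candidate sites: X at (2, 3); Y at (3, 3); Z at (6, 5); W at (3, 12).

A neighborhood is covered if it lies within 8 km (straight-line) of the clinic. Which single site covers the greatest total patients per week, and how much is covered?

Coverage radius r = 8 km; a point is covered iff (Δx)²+(Δy)² ≤ 8² = 64.
  X (2, 3): covers {Ashton, Calder, Elwood, Fenton, Holt} → 240
  Y (3, 3): covers {Ashton, Calder, Elwood, Fenton, Holt} → 240
  Z (6, 5): covers {Ashton, Brookfield, Calder, Denby, Elwood, Fenton, Granby, Holt} → 760
  W (3, 12): covers {Ashton, Elwood, Granby, Holt} → 200
Maximum coverage at Z: 760 patients per week.

Z, covering 760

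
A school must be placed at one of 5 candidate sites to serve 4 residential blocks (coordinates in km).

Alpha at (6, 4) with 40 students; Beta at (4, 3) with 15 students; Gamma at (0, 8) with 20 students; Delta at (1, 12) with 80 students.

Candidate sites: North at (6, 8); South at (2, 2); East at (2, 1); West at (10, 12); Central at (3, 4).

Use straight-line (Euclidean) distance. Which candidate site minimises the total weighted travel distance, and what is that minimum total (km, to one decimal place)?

North, total 873.0 km

Total weighted distance at each candidate:
  North (6, 8): total = 873.0
  South (2, 2): total = 1142.9
  East (2, 1): total = 1271.7
  West (10, 12): total = 1455.4
  Central (3, 4): total = 900.9
Minimum is at North with total 873.0 km.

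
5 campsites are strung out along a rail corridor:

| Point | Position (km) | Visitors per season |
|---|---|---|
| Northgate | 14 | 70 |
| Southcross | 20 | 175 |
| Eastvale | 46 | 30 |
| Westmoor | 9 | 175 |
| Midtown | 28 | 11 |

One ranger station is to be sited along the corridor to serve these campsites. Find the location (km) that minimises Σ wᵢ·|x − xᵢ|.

x = 14

For a sum of weighted absolute distances on a line, the optimum is the weighted median (not the mean). Total weight W = 461; half-weight = 230.5.
Sort by position and accumulate weight:
  km 9 (Westmoor, w=175) → cum 175
  km 14 (Northgate, w=70) → cum 245  ≥ 230.5 → median here
  km 20 (Southcross, w=175) → cum 420
  km 28 (Midtown, w=11) → cum 431
  km 46 (Eastvale, w=30) → cum 461
Optimal location: km 14.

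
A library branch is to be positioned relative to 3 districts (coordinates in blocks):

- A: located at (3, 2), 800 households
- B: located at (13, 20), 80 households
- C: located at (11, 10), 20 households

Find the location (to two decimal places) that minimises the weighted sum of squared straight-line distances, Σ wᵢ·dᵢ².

(4.07, 3.78)

The minimiser of Σwᵢ‖p−pᵢ‖² is the weighted centroid p* = (Σwᵢpᵢ)/(Σwᵢ).
Σwᵢ = 900.
Σwᵢxᵢ = 800·3 + 80·13 + 20·11 = 3660.
Σwᵢyᵢ = 800·2 + 80·20 + 20·10 = 3400.
x* = 3660/900 = 4.07, y* = 3400/900 = 3.78.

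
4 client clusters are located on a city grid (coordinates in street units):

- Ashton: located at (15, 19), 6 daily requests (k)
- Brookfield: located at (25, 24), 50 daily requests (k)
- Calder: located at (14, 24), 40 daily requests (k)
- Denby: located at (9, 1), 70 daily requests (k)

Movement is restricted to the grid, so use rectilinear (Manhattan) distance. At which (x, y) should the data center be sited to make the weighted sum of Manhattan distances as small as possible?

(14, 24)

Manhattan distance separates: Σwᵢ(|x−xᵢ|+|y−yᵢ|) = Σwᵢ|x−xᵢ| + Σwᵢ|y−yᵢ|, so x and y are optimised independently as 1-D weighted medians.
Total weight W = 166; half = 83.
x-coordinate, sorted with cumulative weight:
  x=9 (Denby, w=70) cum 70
  x=14 (Calder, w=40) cum 110  ← median
  x=15 (Ashton, w=6) cum 116
  x=25 (Brookfield, w=50) cum 166
⇒ x* = 14
y-coordinate, sorted with cumulative weight:
  y=1 (Denby, w=70) cum 70
  y=19 (Ashton, w=6) cum 76
  y=24 (Brookfield, w=50) cum 126  ← median
  y=24 (Calder, w=40) cum 166
⇒ y* = 24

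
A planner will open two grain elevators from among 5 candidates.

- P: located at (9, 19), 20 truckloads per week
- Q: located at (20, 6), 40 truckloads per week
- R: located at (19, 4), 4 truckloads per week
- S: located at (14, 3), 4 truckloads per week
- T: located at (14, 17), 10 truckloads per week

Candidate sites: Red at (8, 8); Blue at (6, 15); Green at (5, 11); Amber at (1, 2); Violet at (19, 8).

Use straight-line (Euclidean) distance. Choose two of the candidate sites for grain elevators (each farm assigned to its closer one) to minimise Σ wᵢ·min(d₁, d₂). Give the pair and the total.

Evaluate every pair (each demand assigned to the nearer of the two):
  {Blue, Violet}: total = 316.2
  {Green, Violet}: total = 415.6
  {Red, Violet}: total = 457.6
  {Amber, Violet}: total = 534.0
  {Red, Blue}: total = 747.1
  {Red, Green}: total = 851.7
  {Red, Amber}: total = 893.8
  {Blue, Green}: total = 925.7
  {Blue, Amber}: total = 968.5
  {Green, Amber}: total = 1030.3
Best pair: {Blue, Violet} with total 316.2.

{Blue, Violet}, total 316.2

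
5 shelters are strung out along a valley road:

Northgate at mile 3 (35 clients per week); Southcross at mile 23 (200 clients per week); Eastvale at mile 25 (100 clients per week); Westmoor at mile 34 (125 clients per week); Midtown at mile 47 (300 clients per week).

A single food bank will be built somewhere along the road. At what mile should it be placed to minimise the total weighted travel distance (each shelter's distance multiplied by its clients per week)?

x = 34

For a sum of weighted absolute distances on a line, the optimum is the weighted median (not the mean). Total weight W = 760; half-weight = 380.
Sort by position and accumulate weight:
  mile 3 (Northgate, w=35) → cum 35
  mile 23 (Southcross, w=200) → cum 235
  mile 25 (Eastvale, w=100) → cum 335
  mile 34 (Westmoor, w=125) → cum 460  ≥ 380 → median here
  mile 47 (Midtown, w=300) → cum 760
Optimal location: mile 34.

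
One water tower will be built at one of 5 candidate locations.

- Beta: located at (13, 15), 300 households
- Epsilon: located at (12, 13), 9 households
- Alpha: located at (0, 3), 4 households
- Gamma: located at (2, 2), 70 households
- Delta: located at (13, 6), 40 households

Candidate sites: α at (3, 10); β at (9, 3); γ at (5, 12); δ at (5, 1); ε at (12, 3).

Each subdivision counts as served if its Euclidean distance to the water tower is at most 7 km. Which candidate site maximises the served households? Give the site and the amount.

Coverage radius r = 7 km; a point is covered iff (Δx)²+(Δy)² ≤ 7² = 49.
  α (3, 10): covers {none} → 0
  β (9, 3): covers {Delta} → 40
  γ (5, 12): covers {none} → 0
  δ (5, 1): covers {Alpha, Gamma} → 74
  ε (12, 3): covers {Delta} → 40
Maximum coverage at δ: 74 households.

δ, covering 74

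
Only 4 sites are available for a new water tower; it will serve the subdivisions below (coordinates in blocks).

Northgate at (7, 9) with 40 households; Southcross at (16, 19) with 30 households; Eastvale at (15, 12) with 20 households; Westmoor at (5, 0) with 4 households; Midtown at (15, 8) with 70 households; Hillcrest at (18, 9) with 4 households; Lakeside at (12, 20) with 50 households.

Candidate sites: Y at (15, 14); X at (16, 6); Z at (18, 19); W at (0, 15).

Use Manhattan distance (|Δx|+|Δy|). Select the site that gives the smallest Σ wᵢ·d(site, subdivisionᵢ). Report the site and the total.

Y, total 1738 blocks

Total weighted distance at each candidate:
  Y (15, 14): total = 1738
  X (16, 6): total = 2208
  Z (18, 19): total = 2598
  W (0, 15): total = 4046
Minimum is at Y with total 1738 blocks.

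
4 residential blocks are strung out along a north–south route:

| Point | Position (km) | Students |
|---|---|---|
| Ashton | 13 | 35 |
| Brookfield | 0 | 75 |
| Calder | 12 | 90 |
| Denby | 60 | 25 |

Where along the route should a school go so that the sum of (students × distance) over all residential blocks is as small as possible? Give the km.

For a sum of weighted absolute distances on a line, the optimum is the weighted median (not the mean). Total weight W = 225; half-weight = 112.5.
Sort by position and accumulate weight:
  km 0 (Brookfield, w=75) → cum 75
  km 12 (Calder, w=90) → cum 165  ≥ 112.5 → median here
  km 13 (Ashton, w=35) → cum 200
  km 60 (Denby, w=25) → cum 225
Optimal location: km 12.

x = 12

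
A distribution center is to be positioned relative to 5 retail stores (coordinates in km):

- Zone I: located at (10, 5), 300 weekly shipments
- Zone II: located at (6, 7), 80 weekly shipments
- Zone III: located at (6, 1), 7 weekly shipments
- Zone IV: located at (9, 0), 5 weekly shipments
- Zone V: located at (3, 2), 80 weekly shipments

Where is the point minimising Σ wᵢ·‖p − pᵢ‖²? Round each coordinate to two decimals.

The minimiser of Σwᵢ‖p−pᵢ‖² is the weighted centroid p* = (Σwᵢpᵢ)/(Σwᵢ).
Σwᵢ = 472.
Σwᵢxᵢ = 300·10 + 80·6 + 7·6 + 5·9 + 80·3 = 3807.
Σwᵢyᵢ = 300·5 + 80·7 + 7·1 + 5·0 + 80·2 = 2227.
x* = 3807/472 = 8.07, y* = 2227/472 = 4.72.

(8.07, 4.72)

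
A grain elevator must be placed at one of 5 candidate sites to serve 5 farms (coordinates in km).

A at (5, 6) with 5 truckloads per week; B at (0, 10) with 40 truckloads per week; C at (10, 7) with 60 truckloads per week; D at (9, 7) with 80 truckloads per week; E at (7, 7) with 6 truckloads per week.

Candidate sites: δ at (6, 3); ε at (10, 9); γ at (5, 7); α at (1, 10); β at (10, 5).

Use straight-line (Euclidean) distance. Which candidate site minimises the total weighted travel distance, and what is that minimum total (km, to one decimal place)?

ε, total 751.7 km

Total weighted distance at each candidate:
  δ (6, 3): total = 1148.7
  ε (10, 9): total = 751.7
  γ (5, 7): total = 870.2
  α (1, 10): total = 1361.3
  β (10, 5): total = 793.2
Minimum is at ε with total 751.7 km.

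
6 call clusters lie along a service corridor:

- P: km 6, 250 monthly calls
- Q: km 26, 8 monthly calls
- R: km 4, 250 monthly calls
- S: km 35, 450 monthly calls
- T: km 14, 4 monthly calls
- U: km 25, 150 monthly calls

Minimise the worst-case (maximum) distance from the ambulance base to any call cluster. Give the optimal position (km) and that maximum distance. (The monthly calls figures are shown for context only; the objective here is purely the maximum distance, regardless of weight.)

location 19.5, max distance 15.5

The 1-center on a line is the midpoint of the two extreme points: leftmost at 4, rightmost at 35.
Optimal location = (4 + 35)/2 = 19.5; maximum distance = (35 − 4)/2 = 15.5.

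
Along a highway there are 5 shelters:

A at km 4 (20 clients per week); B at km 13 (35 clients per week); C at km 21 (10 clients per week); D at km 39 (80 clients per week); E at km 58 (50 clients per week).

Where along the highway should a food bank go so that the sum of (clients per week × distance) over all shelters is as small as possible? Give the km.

For a sum of weighted absolute distances on a line, the optimum is the weighted median (not the mean). Total weight W = 195; half-weight = 97.5.
Sort by position and accumulate weight:
  km 4 (A, w=20) → cum 20
  km 13 (B, w=35) → cum 55
  km 21 (C, w=10) → cum 65
  km 39 (D, w=80) → cum 145  ≥ 97.5 → median here
  km 58 (E, w=50) → cum 195
Optimal location: km 39.

x = 39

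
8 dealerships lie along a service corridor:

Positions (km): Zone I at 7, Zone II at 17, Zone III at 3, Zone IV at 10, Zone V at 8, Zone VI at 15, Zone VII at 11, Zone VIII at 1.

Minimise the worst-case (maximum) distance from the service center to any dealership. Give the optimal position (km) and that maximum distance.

The 1-center on a line is the midpoint of the two extreme points: leftmost at 1, rightmost at 17.
Optimal location = (1 + 17)/2 = 9; maximum distance = (17 − 1)/2 = 8.

location 9, max distance 8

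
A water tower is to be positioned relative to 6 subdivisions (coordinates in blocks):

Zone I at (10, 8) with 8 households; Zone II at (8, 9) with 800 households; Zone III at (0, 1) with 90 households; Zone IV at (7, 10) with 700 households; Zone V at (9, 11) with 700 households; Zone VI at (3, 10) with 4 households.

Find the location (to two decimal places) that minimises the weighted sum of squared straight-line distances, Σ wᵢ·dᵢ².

(7.69, 9.60)

The minimiser of Σwᵢ‖p−pᵢ‖² is the weighted centroid p* = (Σwᵢpᵢ)/(Σwᵢ).
Σwᵢ = 2302.
Σwᵢxᵢ = 8·10 + 800·8 + 90·0 + 700·7 + 700·9 + 4·3 = 17692.
Σwᵢyᵢ = 8·8 + 800·9 + 90·1 + 700·10 + 700·11 + 4·10 = 22094.
x* = 17692/2302 = 7.69, y* = 22094/2302 = 9.60.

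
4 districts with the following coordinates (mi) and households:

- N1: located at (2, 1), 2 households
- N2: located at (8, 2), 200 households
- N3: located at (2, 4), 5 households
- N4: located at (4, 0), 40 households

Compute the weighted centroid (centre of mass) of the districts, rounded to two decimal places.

The minimiser of Σwᵢ‖p−pᵢ‖² is the weighted centroid p* = (Σwᵢpᵢ)/(Σwᵢ).
Σwᵢ = 247.
Σwᵢxᵢ = 2·2 + 200·8 + 5·2 + 40·4 = 1774.
Σwᵢyᵢ = 2·1 + 200·2 + 5·4 + 40·0 = 422.
x* = 1774/247 = 7.18, y* = 422/247 = 1.71.

(7.18, 1.71)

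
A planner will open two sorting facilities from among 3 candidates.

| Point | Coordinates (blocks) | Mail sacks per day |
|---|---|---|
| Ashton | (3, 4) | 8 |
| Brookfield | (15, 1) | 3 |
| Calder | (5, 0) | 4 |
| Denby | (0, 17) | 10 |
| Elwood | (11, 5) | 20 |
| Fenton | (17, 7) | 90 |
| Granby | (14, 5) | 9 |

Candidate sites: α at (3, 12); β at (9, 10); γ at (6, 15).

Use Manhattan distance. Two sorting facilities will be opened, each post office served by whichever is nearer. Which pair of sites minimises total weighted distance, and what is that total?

{α, β}, total 1465

Evaluate every pair (each demand assigned to the nearer of the two):
  {α, β}: total = 1465
  {β, γ}: total = 1497
  {α, γ}: total = 2441
Best pair: {α, β} with total 1465.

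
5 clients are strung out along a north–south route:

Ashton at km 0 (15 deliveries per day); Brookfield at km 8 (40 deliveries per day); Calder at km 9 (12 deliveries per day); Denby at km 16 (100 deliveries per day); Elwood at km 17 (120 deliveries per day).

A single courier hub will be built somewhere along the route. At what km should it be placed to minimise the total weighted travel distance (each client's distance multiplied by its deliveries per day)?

For a sum of weighted absolute distances on a line, the optimum is the weighted median (not the mean). Total weight W = 287; half-weight = 143.5.
Sort by position and accumulate weight:
  km 0 (Ashton, w=15) → cum 15
  km 8 (Brookfield, w=40) → cum 55
  km 9 (Calder, w=12) → cum 67
  km 16 (Denby, w=100) → cum 167  ≥ 143.5 → median here
  km 17 (Elwood, w=120) → cum 287
Optimal location: km 16.

x = 16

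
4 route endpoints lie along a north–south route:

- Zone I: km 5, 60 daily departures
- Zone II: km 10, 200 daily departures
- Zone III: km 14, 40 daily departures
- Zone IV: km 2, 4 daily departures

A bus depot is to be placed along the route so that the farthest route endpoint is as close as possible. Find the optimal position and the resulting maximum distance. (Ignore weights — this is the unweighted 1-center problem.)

The 1-center on a line is the midpoint of the two extreme points: leftmost at 2, rightmost at 14.
Optimal location = (2 + 14)/2 = 8; maximum distance = (14 − 2)/2 = 6.

location 8, max distance 6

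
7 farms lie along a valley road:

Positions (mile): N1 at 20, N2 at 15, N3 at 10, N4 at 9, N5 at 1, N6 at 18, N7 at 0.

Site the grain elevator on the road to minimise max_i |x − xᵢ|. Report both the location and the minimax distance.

location 10, max distance 10

The 1-center on a line is the midpoint of the two extreme points: leftmost at 0, rightmost at 20.
Optimal location = (0 + 20)/2 = 10; maximum distance = (20 − 0)/2 = 10.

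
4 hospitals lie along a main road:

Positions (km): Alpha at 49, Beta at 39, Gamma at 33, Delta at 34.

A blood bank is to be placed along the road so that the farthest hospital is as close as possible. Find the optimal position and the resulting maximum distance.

The 1-center on a line is the midpoint of the two extreme points: leftmost at 33, rightmost at 49.
Optimal location = (33 + 49)/2 = 41; maximum distance = (49 − 33)/2 = 8.

location 41, max distance 8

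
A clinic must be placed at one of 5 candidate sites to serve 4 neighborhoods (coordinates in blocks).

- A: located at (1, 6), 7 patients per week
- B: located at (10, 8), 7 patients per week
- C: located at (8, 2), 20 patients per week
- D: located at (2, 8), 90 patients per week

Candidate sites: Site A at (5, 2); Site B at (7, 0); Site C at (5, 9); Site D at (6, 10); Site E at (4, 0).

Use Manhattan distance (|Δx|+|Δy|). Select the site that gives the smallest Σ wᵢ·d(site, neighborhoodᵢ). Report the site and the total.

Site C, total 651 blocks

Total weighted distance at each candidate:
  Site A (5, 2): total = 1003
  Site B (7, 0): total = 1391
  Site C (5, 9): total = 651
  Site D (6, 10): total = 845
  Site E (4, 0): total = 1181
Minimum is at Site C with total 651 blocks.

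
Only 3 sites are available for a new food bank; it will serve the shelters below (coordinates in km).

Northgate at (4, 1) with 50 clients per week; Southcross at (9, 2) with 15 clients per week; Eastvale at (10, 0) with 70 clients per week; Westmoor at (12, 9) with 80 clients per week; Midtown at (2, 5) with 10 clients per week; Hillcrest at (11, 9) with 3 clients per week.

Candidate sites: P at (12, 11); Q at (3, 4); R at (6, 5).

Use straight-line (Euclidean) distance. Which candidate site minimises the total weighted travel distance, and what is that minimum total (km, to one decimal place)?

R, total 1371.6 km

Total weighted distance at each candidate:
  P (12, 11): total = 1848.6
  Q (3, 4): total = 1683.4
  R (6, 5): total = 1371.6
Minimum is at R with total 1371.6 km.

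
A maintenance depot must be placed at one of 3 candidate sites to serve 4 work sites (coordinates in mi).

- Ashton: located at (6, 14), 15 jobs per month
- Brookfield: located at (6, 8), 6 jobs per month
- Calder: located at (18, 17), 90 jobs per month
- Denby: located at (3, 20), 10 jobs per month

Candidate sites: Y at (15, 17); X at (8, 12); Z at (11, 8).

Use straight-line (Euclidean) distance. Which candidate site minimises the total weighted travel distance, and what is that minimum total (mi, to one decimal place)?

Y, total 612.4 mi

Total weighted distance at each candidate:
  Y (15, 17): total = 612.4
  X (8, 12): total = 1169.8
  Z (11, 8): total = 1317.5
Minimum is at Y with total 612.4 mi.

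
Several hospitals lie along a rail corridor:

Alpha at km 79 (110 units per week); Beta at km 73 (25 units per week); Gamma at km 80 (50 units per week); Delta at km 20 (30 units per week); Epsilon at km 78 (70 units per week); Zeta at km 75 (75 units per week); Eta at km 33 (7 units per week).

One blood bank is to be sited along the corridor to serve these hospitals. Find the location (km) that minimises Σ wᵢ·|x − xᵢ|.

x = 78

For a sum of weighted absolute distances on a line, the optimum is the weighted median (not the mean). Total weight W = 367; half-weight = 183.5.
Sort by position and accumulate weight:
  km 20 (Delta, w=30) → cum 30
  km 33 (Eta, w=7) → cum 37
  km 73 (Beta, w=25) → cum 62
  km 75 (Zeta, w=75) → cum 137
  km 78 (Epsilon, w=70) → cum 207  ≥ 183.5 → median here
  km 79 (Alpha, w=110) → cum 317
  km 80 (Gamma, w=50) → cum 367
Optimal location: km 78.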